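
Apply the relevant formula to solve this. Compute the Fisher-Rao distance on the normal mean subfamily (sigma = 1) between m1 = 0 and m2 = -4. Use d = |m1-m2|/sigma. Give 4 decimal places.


On the fixed-variance normal subfamily, geodesic distance = |m1-m2|/sigma.
|0 - -4| = 4.
sigma = 1.
d = 4/1 = 4.0000

4.0000


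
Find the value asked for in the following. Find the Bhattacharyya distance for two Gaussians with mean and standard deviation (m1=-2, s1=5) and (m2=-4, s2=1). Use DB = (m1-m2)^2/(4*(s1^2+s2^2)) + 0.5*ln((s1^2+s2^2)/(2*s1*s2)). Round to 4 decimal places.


Bhattacharyya distance between two Gaussians:
DB = (m1-m2)^2/(4*(s1^2+s2^2)) + (1/2)*ln((s1^2+s2^2)/(2*s1*s2)).
(m1-m2)^2 = (2)^2 = 4.
s1^2+s2^2 = 25 + 1 = 26.
term1 = 4/104 = 0.038462.
term2 = 0.5*ln(26/10.0) = 0.477756.
DB = 0.038462 + 0.477756 = 0.5162

0.5162


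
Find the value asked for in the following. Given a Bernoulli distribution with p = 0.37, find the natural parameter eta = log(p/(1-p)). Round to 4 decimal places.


Natural parameter for Bernoulli: eta = log(p/(1-p)).
p = 0.37, 1-p = 0.63.
p/(1-p) = 0.587302.
eta = log(0.587302) = -0.5322

-0.5322


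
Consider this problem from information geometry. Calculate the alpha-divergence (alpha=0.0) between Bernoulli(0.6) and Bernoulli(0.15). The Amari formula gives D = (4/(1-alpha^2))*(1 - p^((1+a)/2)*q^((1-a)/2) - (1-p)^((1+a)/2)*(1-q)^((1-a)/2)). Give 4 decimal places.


Amari alpha-divergence:
D = (4/(1-alpha^2))*(1 - p^((1+a)/2)*q^((1-a)/2) - (1-p)^((1+a)/2)*(1-q)^((1-a)/2)).
alpha = 0.0, p = 0.6, q = 0.15.
e1 = (1+alpha)/2 = 0.5, e2 = (1-alpha)/2 = 0.5.
t1 = p^e1 * q^e2 = 0.6^0.5 * 0.15^0.5 = 0.3.
t2 = (1-p)^e1 * (1-q)^e2 = 0.4^0.5 * 0.85^0.5 = 0.583095.
4/(1-alpha^2) = 4.0.
D = 4.0*(1 - 0.3 - 0.583095) = 0.4676

0.4676


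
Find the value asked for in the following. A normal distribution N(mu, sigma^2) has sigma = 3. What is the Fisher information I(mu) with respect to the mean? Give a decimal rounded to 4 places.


The Fisher information for the mean of a normal distribution is I(mu) = 1/sigma^2.
sigma = 3, so sigma^2 = 9.
I(mu) = 1/9 = 0.1111

0.1111


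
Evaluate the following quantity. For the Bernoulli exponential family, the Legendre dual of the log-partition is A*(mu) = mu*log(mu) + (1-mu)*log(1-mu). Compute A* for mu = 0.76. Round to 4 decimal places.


Legendre transform for Bernoulli:
A*(mu) = mu*log(mu) + (1-mu)*log(1-mu).
mu = 0.76, 1-mu = 0.24.
mu*log(mu) = 0.76*log(0.76) = -0.208572.
(1-mu)*log(1-mu) = 0.24*log(0.24) = -0.342508.
A* = -0.208572 + -0.342508 = -0.5511

-0.5511


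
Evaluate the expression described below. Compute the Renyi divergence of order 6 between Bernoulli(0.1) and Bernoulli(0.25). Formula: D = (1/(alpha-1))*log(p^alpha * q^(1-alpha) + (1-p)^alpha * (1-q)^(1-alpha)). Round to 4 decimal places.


Renyi divergence of order alpha between Bernoulli distributions:
D = (1/(alpha-1))*log(p^alpha * q^(1-alpha) + (1-p)^alpha * (1-q)^(1-alpha)).
alpha = 6, p = 0.1, q = 0.25.
p^alpha * q^(1-alpha) = 0.1^6 * 0.25^-5 = 0.001024.
(1-p)^alpha * (1-q)^(1-alpha) = 0.9^6 * 0.75^-5 = 2.239488.
sum = 0.001024 + 2.239488 = 2.240512.
D = (1/5)*log(2.240512) = 0.1613

0.1613


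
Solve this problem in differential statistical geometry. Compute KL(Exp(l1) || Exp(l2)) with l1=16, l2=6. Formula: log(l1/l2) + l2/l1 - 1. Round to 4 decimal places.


KL divergence for exponential family:
KL = log(l1/l2) + l2/l1 - 1.
log(16/6) = 0.980829.
6/16 = 0.375.
KL = 0.980829 + 0.375 - 1 = 0.3558

0.3558


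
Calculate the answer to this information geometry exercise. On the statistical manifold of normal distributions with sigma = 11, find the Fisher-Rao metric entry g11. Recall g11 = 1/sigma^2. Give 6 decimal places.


For the 2-parameter normal family, the Fisher metric has:
  g11 = 1/sigma^2, g22 = 2/sigma^2.
sigma = 11, sigma^2 = 121.
g11 = 0.008264

0.008264


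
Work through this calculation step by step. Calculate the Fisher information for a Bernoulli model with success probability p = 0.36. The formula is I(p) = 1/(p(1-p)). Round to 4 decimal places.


For Bernoulli(p), Fisher information is I(p) = 1/(p*(1-p)).
p = 0.36, 1-p = 0.64.
p*(1-p) = 0.2304.
I(p) = 1/0.2304 = 4.3403

4.3403


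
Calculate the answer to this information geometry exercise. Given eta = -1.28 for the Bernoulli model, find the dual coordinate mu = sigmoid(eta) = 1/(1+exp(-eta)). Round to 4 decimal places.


Dual coordinate (expectation parameter) for Bernoulli:
mu = 1/(1+exp(-eta)).
eta = -1.28.
exp(-eta) = exp(1.28) = 3.59664.
mu = 1/(1+3.59664) = 0.2176

0.2176


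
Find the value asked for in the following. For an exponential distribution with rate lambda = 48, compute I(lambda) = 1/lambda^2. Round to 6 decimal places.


Fisher information for exponential: I(lambda) = 1/lambda^2.
lambda = 48, lambda^2 = 2304.
I = 1/2304 = 0.000434

0.000434


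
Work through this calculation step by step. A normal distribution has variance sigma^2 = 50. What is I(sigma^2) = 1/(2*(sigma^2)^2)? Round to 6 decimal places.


Fisher information for variance: I(sigma^2) = 1/(2*sigma^4).
sigma^2 = 50, so sigma^4 = 2500.
I = 1/(2*2500) = 1/5000 = 0.000200

0.000200


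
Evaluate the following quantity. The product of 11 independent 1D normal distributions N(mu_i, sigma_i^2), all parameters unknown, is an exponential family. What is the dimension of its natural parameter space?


Exponential family dimension calculation:
Each univariate normal has two natural parameters (mu/sigma^2 and -1/(2 sigma^2)).
With 11 independent components, dim = 2 * 11 = 22.

22


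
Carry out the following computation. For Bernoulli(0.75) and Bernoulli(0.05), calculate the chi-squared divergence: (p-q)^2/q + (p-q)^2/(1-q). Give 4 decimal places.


Chi-squared divergence between Bernoulli distributions:
chi^2 = (p-q)^2/q + (p-q)^2/(1-q).
p = 0.75, q = 0.05, p-q = 0.7.
(p-q)^2 = 0.49.
term1 = 0.49/0.05 = 9.8.
term2 = 0.49/0.95 = 0.515789.
chi^2 = 9.8 + 0.515789 = 10.3158

10.3158


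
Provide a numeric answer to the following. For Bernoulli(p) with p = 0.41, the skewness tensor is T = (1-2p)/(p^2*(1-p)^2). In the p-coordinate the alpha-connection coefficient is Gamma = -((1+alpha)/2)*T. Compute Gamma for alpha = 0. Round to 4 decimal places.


Skewness (Amari-Chentsov) tensor: T = (1-2p)/(p^2*(1-p)^2).
p = 0.41, 1-2p = 0.18, p^2 = 0.1681, (1-p)^2 = 0.3481.
T = 0.18/(0.1681 * 0.3481) = 3.076102.
In the p-coordinate, Gamma^(alpha) = Gamma^(0) - (alpha/2)*T with Gamma^(0) = (1/2)*g'(p) = -T/2,
so Gamma^(alpha) = -((1+alpha)/2)*T.
alpha = 0, -(1+alpha)/2 = -0.5.
Gamma = -0.5 * 3.076102 = -1.5381

-1.5381


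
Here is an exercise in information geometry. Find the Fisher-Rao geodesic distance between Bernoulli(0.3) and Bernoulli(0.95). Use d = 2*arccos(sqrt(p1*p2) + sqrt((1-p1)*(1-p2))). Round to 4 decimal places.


Geodesic distance on Bernoulli manifold:
d(p1,p2) = 2*arccos(sqrt(p1*p2) + sqrt((1-p1)*(1-p2))).
sqrt(p1*p2) = sqrt(0.3*0.95) = 0.533854.
sqrt((1-p1)*(1-p2)) = sqrt(0.7*0.05) = 0.187083.
arg = 0.533854 + 0.187083 = 0.720937.
d = 2*arccos(0.720937) = 1.5313

1.5313


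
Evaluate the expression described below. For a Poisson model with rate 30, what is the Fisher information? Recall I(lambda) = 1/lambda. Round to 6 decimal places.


Fisher information for Poisson: I(lambda) = 1/lambda.
lambda = 30.
I(lambda) = 1/30 = 0.033333

0.033333


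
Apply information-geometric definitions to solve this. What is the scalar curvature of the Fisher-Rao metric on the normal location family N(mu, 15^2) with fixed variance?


This family has a single free parameter, so its statistical manifold
is 1-dimensional. The Riemann curvature tensor of any 1-dimensional
Riemannian manifold vanishes identically, so R = 0.

0


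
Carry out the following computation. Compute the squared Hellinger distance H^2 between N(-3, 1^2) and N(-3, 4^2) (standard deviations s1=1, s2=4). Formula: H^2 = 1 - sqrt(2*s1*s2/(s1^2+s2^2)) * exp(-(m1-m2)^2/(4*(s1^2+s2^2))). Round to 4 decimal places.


Squared Hellinger distance for Gaussians:
H^2 = 1 - sqrt(2*s1*s2/(s1^2+s2^2)) * exp(-(m1-m2)^2/(4*(s1^2+s2^2))).
s1^2 = 1, s2^2 = 16, s1^2+s2^2 = 17.
sqrt(2*1*4/(17)) = 0.685994.
(m1-m2)^2 = (0)^2 = 0.
exp(-0/(4*17)) = exp(0.0) = 1.0.
H^2 = 1 - 0.685994*1.0 = 0.3140

0.3140


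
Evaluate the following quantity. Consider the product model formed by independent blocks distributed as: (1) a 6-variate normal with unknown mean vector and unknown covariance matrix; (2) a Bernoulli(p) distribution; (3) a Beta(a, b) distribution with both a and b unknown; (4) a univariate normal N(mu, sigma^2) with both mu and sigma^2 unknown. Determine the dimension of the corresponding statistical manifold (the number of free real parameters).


The dimension of a statistical manifold equals the number of free
(independent) real parameters of the model. For a product of independent
blocks the parameter counts add.
- 6-variate normal: 6 (mean) + 6*7/2 = 21 (symmetric covariance) = 27.
- Bernoulli (p): 1.
- Beta (a, b): 2.
- normal (mu, sigma^2): 2.
Total = 27 + 1 + 2 + 2 = 32.
Dimension = 32

32


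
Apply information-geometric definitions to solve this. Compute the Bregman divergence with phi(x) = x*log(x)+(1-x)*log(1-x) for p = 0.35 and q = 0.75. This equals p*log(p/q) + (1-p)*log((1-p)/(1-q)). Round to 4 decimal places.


Bregman divergence with negative entropy generator:
D = p*log(p/q) + (1-p)*log((1-p)/(1-q)).
p = 0.35, q = 0.75.
p*log(p/q) = 0.35*log(0.35/0.75) = -0.266749.
(1-p)*log((1-p)/(1-q)) = 0.65*log(0.65/0.25) = 0.621082.
D = -0.266749 + 0.621082 = 0.3543

0.3543


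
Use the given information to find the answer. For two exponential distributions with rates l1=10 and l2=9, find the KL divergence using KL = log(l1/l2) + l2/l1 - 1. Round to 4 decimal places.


KL divergence for exponential family:
KL = log(l1/l2) + l2/l1 - 1.
log(10/9) = 0.105361.
9/10 = 0.9.
KL = 0.105361 + 0.9 - 1 = 0.0054

0.0054


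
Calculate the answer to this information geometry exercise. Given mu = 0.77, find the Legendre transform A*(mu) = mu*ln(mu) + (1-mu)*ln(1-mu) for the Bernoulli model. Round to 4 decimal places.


Legendre transform for Bernoulli:
A*(mu) = mu*log(mu) + (1-mu)*log(1-mu).
mu = 0.77, 1-mu = 0.23.
mu*log(mu) = 0.77*log(0.77) = -0.201251.
(1-mu)*log(1-mu) = 0.23*log(0.23) = -0.338025.
A* = -0.201251 + -0.338025 = -0.5393

-0.5393


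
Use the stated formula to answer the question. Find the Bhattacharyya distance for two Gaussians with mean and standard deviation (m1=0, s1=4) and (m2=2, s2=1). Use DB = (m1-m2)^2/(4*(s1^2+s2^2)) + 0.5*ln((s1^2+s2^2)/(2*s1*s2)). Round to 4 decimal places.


Bhattacharyya distance between two Gaussians:
DB = (m1-m2)^2/(4*(s1^2+s2^2)) + (1/2)*ln((s1^2+s2^2)/(2*s1*s2)).
(m1-m2)^2 = (-2)^2 = 4.
s1^2+s2^2 = 16 + 1 = 17.
term1 = 4/68 = 0.058824.
term2 = 0.5*ln(17/8.0) = 0.376886.
DB = 0.058824 + 0.376886 = 0.4357

0.4357


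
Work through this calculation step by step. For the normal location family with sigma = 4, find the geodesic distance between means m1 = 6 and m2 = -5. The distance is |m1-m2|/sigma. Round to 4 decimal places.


On the fixed-variance normal subfamily, geodesic distance = |m1-m2|/sigma.
|6 - -5| = 11.
sigma = 4.
d = 11/4 = 2.7500

2.7500


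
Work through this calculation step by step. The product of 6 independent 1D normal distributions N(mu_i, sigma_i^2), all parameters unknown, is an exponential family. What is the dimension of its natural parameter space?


Exponential family dimension calculation:
Each univariate normal has two natural parameters (mu/sigma^2 and -1/(2 sigma^2)).
With 6 independent components, dim = 2 * 6 = 12.

12


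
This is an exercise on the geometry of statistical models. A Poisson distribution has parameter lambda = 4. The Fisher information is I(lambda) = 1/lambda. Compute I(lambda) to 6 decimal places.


Fisher information for Poisson: I(lambda) = 1/lambda.
lambda = 4.
I(lambda) = 1/4 = 0.250000

0.250000


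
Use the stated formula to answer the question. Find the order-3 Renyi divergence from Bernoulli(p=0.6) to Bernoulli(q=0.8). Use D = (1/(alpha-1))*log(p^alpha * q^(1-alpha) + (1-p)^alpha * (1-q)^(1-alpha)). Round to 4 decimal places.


Renyi divergence of order alpha between Bernoulli distributions:
D = (1/(alpha-1))*log(p^alpha * q^(1-alpha) + (1-p)^alpha * (1-q)^(1-alpha)).
alpha = 3, p = 0.6, q = 0.8.
p^alpha * q^(1-alpha) = 0.6^3 * 0.8^-2 = 0.3375.
(1-p)^alpha * (1-q)^(1-alpha) = 0.4^3 * 0.2^-2 = 1.6.
sum = 0.3375 + 1.6 = 1.9375.
D = (1/2)*log(1.9375) = 0.3307

0.3307


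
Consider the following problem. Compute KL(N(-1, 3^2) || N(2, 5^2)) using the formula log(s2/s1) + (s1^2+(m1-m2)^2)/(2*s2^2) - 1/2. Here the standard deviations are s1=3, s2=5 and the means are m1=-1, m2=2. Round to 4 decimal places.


KL divergence between normal distributions:
KL = log(s2/s1) + (s1^2 + (m1-m2)^2)/(2*s2^2) - 1/2.
log(5/3) = 0.510826.
(3^2 + (-1-2)^2)/(2*5^2) = (9 + 9)/50 = 0.36.
KL = 0.510826 + 0.36 - 0.5 = 0.3708

0.3708


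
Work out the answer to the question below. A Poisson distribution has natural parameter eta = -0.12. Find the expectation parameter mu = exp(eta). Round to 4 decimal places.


Expectation parameter for Poisson exponential family:
mu = exp(eta).
eta = -0.12.
mu = exp(-0.12) = 0.8869

0.8869


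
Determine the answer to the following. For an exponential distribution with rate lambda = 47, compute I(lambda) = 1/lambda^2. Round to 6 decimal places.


Fisher information for exponential: I(lambda) = 1/lambda^2.
lambda = 47, lambda^2 = 2209.
I = 1/2209 = 0.000453

0.000453


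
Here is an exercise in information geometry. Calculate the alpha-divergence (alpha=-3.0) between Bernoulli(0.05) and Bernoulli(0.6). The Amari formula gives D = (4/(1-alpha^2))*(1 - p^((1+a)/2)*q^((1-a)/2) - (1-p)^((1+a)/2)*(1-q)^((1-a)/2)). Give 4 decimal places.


Amari alpha-divergence:
D = (4/(1-alpha^2))*(1 - p^((1+a)/2)*q^((1-a)/2) - (1-p)^((1+a)/2)*(1-q)^((1-a)/2)).
alpha = -3.0, p = 0.05, q = 0.6.
e1 = (1+alpha)/2 = -1.0, e2 = (1-alpha)/2 = 2.0.
t1 = p^e1 * q^e2 = 0.05^-1.0 * 0.6^2.0 = 7.2.
t2 = (1-p)^e1 * (1-q)^e2 = 0.95^-1.0 * 0.4^2.0 = 0.168421.
4/(1-alpha^2) = -0.5.
D = -0.5*(1 - 7.2 - 0.168421) = 3.1842

3.1842


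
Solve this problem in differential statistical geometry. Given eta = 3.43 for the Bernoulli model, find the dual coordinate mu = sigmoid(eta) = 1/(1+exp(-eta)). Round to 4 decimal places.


Dual coordinate (expectation parameter) for Bernoulli:
mu = 1/(1+exp(-eta)).
eta = 3.43.
exp(-eta) = exp(-3.43) = 0.032387.
mu = 1/(1+0.032387) = 0.9686

0.9686


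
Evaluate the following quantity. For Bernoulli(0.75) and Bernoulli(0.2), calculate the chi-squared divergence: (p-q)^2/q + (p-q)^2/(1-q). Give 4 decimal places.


Chi-squared divergence between Bernoulli distributions:
chi^2 = (p-q)^2/q + (p-q)^2/(1-q).
p = 0.75, q = 0.2, p-q = 0.55.
(p-q)^2 = 0.3025.
term1 = 0.3025/0.2 = 1.5125.
term2 = 0.3025/0.8 = 0.378125.
chi^2 = 1.5125 + 0.378125 = 1.8906

1.8906


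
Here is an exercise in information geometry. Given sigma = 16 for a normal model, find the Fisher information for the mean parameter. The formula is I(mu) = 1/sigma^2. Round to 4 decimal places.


The Fisher information for the mean of a normal distribution is I(mu) = 1/sigma^2.
sigma = 16, so sigma^2 = 256.
I(mu) = 1/256 = 0.0039

0.0039


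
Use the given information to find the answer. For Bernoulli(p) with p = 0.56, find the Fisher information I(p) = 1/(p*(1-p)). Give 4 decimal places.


For Bernoulli(p), Fisher information is I(p) = 1/(p*(1-p)).
p = 0.56, 1-p = 0.44.
p*(1-p) = 0.2464.
I(p) = 1/0.2464 = 4.0584

4.0584


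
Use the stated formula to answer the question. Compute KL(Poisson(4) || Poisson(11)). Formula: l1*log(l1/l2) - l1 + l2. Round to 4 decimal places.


KL divergence for Poisson:
KL = l1*log(l1/l2) - l1 + l2.
l1 = 4, l2 = 11.
log(4/11) = -1.011601.
l1*log(l1/l2) = 4 * -1.011601 = -4.046404.
KL = -4.046404 - 4 + 11 = 2.9536

2.9536


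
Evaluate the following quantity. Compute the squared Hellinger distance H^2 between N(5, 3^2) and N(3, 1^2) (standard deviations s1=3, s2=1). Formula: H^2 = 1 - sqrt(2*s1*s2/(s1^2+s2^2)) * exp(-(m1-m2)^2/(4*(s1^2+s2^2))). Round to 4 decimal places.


Squared Hellinger distance for Gaussians:
H^2 = 1 - sqrt(2*s1*s2/(s1^2+s2^2)) * exp(-(m1-m2)^2/(4*(s1^2+s2^2))).
s1^2 = 9, s2^2 = 1, s1^2+s2^2 = 10.
sqrt(2*3*1/(10)) = 0.774597.
(m1-m2)^2 = (2)^2 = 4.
exp(-4/(4*10)) = exp(-0.1) = 0.904837.
H^2 = 1 - 0.774597*0.904837 = 0.2991

0.2991


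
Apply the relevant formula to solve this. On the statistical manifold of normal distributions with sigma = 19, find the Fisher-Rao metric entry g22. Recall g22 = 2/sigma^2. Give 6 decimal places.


For the 2-parameter normal family, the Fisher metric has:
  g11 = 1/sigma^2, g22 = 2/sigma^2.
sigma = 19, sigma^2 = 361.
g22 = 0.005540

0.005540


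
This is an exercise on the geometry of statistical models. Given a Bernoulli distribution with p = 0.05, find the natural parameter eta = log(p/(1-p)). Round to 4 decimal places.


Natural parameter for Bernoulli: eta = log(p/(1-p)).
p = 0.05, 1-p = 0.95.
p/(1-p) = 0.052632.
eta = log(0.052632) = -2.9444

-2.9444


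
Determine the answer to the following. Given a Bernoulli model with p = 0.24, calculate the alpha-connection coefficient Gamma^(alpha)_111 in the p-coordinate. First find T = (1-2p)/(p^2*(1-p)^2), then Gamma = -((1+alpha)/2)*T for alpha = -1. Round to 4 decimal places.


Skewness (Amari-Chentsov) tensor: T = (1-2p)/(p^2*(1-p)^2).
p = 0.24, 1-2p = 0.52, p^2 = 0.0576, (1-p)^2 = 0.5776.
T = 0.52/(0.0576 * 0.5776) = 15.629809.
In the p-coordinate, Gamma^(alpha) = Gamma^(0) - (alpha/2)*T with Gamma^(0) = (1/2)*g'(p) = -T/2,
so Gamma^(alpha) = -((1+alpha)/2)*T.
alpha = -1, -(1+alpha)/2 = 0.0.
Gamma = 0.0 * 15.629809 = 0.0000

0.0000


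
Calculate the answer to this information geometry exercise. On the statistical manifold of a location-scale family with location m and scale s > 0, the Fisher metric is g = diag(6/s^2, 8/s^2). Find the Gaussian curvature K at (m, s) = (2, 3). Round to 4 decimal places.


The metric has the form g = (A dm^2 + B ds^2)/s^2 with A = 6, B = 8.
Substitute u = sqrt(A/B)*m: g = B*(du^2 + ds^2)/s^2, i.e. B times the
Poincare upper half-plane metric, which has constant Gaussian curvature -1.
Scaling a 2D metric by a constant c divides the Gaussian curvature by c,
so K = -1/B = -1/(8) = -0.1250 everywhere (the point (m, s) = (2, 3) is irrelevant:
the curvature is constant).
The requested Gaussian curvature is K = -0.1250.

-0.1250


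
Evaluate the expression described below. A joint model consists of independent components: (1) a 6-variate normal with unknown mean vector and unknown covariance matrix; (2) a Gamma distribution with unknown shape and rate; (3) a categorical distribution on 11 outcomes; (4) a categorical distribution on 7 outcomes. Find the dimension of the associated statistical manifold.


The dimension of a statistical manifold equals the number of free
(independent) real parameters of the model. For a product of independent
blocks the parameter counts add.
- 6-variate normal: 6 (mean) + 6*7/2 = 21 (symmetric covariance) = 27.
- Gamma (shape, rate): 2.
- categorical on 11 outcomes (probabilities sum to 1): 11-1 = 10.
- categorical on 7 outcomes (probabilities sum to 1): 7-1 = 6.
Total = 27 + 2 + 10 + 6 = 45.
Dimension = 45

45


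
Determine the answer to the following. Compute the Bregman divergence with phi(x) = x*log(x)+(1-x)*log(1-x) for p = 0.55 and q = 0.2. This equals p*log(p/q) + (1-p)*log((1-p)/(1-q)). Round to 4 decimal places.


Bregman divergence with negative entropy generator:
D = p*log(p/q) + (1-p)*log((1-p)/(1-q)).
p = 0.55, q = 0.2.
p*log(p/q) = 0.55*log(0.55/0.2) = 0.556381.
(1-p)*log((1-p)/(1-q)) = 0.45*log(0.45/0.8) = -0.258914.
D = 0.556381 + -0.258914 = 0.2975

0.2975


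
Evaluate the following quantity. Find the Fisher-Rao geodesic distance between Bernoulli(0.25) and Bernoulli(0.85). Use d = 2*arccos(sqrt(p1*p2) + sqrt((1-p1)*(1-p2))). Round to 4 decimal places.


Geodesic distance on Bernoulli manifold:
d(p1,p2) = 2*arccos(sqrt(p1*p2) + sqrt((1-p1)*(1-p2))).
sqrt(p1*p2) = sqrt(0.25*0.85) = 0.460977.
sqrt((1-p1)*(1-p2)) = sqrt(0.75*0.15) = 0.33541.
arg = 0.460977 + 0.33541 = 0.796387.
d = 2*arccos(0.796387) = 1.2990

1.2990


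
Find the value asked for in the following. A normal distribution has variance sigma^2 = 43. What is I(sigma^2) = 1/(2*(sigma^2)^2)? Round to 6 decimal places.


Fisher information for variance: I(sigma^2) = 1/(2*sigma^4).
sigma^2 = 43, so sigma^4 = 1849.
I = 1/(2*1849) = 1/3698 = 0.000270

0.000270


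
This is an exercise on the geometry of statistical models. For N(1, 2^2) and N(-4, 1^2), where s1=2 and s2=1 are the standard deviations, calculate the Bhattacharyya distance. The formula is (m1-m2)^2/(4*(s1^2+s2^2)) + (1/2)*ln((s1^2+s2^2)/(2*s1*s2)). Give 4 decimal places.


Bhattacharyya distance between two Gaussians:
DB = (m1-m2)^2/(4*(s1^2+s2^2)) + (1/2)*ln((s1^2+s2^2)/(2*s1*s2)).
(m1-m2)^2 = (5)^2 = 25.
s1^2+s2^2 = 4 + 1 = 5.
term1 = 25/20 = 1.25.
term2 = 0.5*ln(5/4.0) = 0.111572.
DB = 1.25 + 0.111572 = 1.3616

1.3616


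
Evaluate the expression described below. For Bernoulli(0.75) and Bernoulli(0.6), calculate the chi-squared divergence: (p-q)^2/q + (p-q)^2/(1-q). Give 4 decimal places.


Chi-squared divergence between Bernoulli distributions:
chi^2 = (p-q)^2/q + (p-q)^2/(1-q).
p = 0.75, q = 0.6, p-q = 0.15.
(p-q)^2 = 0.0225.
term1 = 0.0225/0.6 = 0.0375.
term2 = 0.0225/0.4 = 0.05625.
chi^2 = 0.0375 + 0.05625 = 0.0938

0.0938


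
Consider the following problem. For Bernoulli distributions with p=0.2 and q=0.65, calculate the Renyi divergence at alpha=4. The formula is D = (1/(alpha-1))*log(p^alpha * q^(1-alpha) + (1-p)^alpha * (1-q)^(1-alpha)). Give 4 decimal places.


Renyi divergence of order alpha between Bernoulli distributions:
D = (1/(alpha-1))*log(p^alpha * q^(1-alpha) + (1-p)^alpha * (1-q)^(1-alpha)).
alpha = 4, p = 0.2, q = 0.65.
p^alpha * q^(1-alpha) = 0.2^4 * 0.65^-3 = 0.005826.
(1-p)^alpha * (1-q)^(1-alpha) = 0.8^4 * 0.35^-3 = 9.553353.
sum = 0.005826 + 9.553353 = 9.559179.
D = (1/3)*log(9.559179) = 0.7525

0.7525


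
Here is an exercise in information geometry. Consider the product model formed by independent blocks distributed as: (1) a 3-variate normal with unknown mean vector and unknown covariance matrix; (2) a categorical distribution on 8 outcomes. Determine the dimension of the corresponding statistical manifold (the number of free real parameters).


The dimension of a statistical manifold equals the number of free
(independent) real parameters of the model. For a product of independent
blocks the parameter counts add.
- 3-variate normal: 3 (mean) + 3*4/2 = 6 (symmetric covariance) = 9.
- categorical on 8 outcomes (probabilities sum to 1): 8-1 = 7.
Total = 9 + 7 = 16.
Dimension = 16

16


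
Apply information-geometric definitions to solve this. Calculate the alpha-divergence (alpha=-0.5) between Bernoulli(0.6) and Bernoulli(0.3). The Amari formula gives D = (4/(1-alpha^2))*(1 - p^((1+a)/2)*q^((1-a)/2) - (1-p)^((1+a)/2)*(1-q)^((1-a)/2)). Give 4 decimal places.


Amari alpha-divergence:
D = (4/(1-alpha^2))*(1 - p^((1+a)/2)*q^((1-a)/2) - (1-p)^((1+a)/2)*(1-q)^((1-a)/2)).
alpha = -0.5, p = 0.6, q = 0.3.
e1 = (1+alpha)/2 = 0.25, e2 = (1-alpha)/2 = 0.75.
t1 = p^e1 * q^e2 = 0.6^0.25 * 0.3^0.75 = 0.356762.
t2 = (1-p)^e1 * (1-q)^e2 = 0.4^0.25 * 0.7^0.75 = 0.608609.
4/(1-alpha^2) = 5.333333.
D = 5.333333*(1 - 0.356762 - 0.608609) = 0.1847

0.1847


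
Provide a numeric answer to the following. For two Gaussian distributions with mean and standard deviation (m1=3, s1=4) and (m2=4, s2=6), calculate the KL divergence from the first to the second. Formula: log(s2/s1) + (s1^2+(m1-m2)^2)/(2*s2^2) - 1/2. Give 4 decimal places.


KL divergence between normal distributions:
KL = log(s2/s1) + (s1^2 + (m1-m2)^2)/(2*s2^2) - 1/2.
log(6/4) = 0.405465.
(4^2 + (3-4)^2)/(2*6^2) = (16 + 1)/72 = 0.236111.
KL = 0.405465 + 0.236111 - 0.5 = 0.1416

0.1416


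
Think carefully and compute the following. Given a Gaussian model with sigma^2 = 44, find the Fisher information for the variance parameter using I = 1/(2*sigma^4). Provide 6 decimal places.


Fisher information for variance: I(sigma^2) = 1/(2*sigma^4).
sigma^2 = 44, so sigma^4 = 1936.
I = 1/(2*1936) = 1/3872 = 0.000258

0.000258


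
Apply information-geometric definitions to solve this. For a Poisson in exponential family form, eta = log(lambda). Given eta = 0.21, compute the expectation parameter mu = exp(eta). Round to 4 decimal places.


Expectation parameter for Poisson exponential family:
mu = exp(eta).
eta = 0.21.
mu = exp(0.21) = 1.2337

1.2337


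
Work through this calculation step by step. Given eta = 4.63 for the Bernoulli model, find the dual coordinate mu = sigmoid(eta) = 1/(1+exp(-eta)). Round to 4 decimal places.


Dual coordinate (expectation parameter) for Bernoulli:
mu = 1/(1+exp(-eta)).
eta = 4.63.
exp(-eta) = exp(-4.63) = 0.009755.
mu = 1/(1+0.009755) = 0.9903

0.9903


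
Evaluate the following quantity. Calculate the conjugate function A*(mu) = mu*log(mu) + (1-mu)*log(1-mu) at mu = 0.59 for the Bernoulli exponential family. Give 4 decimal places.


Legendre transform for Bernoulli:
A*(mu) = mu*log(mu) + (1-mu)*log(1-mu).
mu = 0.59, 1-mu = 0.41.
mu*log(mu) = 0.59*log(0.59) = -0.311303.
(1-mu)*log(1-mu) = 0.41*log(0.41) = -0.365555.
A* = -0.311303 + -0.365555 = -0.6769

-0.6769


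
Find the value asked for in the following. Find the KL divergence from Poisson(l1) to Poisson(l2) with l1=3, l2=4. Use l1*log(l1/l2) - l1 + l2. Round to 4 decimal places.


KL divergence for Poisson:
KL = l1*log(l1/l2) - l1 + l2.
l1 = 3, l2 = 4.
log(3/4) = -0.287682.
l1*log(l1/l2) = 3 * -0.287682 = -0.863046.
KL = -0.863046 - 3 + 4 = 0.1370

0.1370


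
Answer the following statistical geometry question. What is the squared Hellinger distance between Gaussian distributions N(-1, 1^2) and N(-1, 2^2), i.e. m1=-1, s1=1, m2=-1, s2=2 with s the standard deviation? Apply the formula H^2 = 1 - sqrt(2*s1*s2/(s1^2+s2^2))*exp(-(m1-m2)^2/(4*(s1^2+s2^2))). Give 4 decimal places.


Squared Hellinger distance for Gaussians:
H^2 = 1 - sqrt(2*s1*s2/(s1^2+s2^2)) * exp(-(m1-m2)^2/(4*(s1^2+s2^2))).
s1^2 = 1, s2^2 = 4, s1^2+s2^2 = 5.
sqrt(2*1*2/(5)) = 0.894427.
(m1-m2)^2 = (0)^2 = 0.
exp(-0/(4*5)) = exp(0.0) = 1.0.
H^2 = 1 - 0.894427*1.0 = 0.1056

0.1056


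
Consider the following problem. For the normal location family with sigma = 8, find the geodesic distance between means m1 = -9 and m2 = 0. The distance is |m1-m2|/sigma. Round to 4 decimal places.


On the fixed-variance normal subfamily, geodesic distance = |m1-m2|/sigma.
|-9 - 0| = 9.
sigma = 8.
d = 9/8 = 1.1250

1.1250


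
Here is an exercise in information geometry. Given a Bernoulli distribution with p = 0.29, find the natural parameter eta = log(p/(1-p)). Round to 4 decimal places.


Natural parameter for Bernoulli: eta = log(p/(1-p)).
p = 0.29, 1-p = 0.71.
p/(1-p) = 0.408451.
eta = log(0.408451) = -0.8954

-0.8954


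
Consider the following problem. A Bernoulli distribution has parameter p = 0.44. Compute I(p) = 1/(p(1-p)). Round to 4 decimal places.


For Bernoulli(p), Fisher information is I(p) = 1/(p*(1-p)).
p = 0.44, 1-p = 0.56.
p*(1-p) = 0.2464.
I(p) = 1/0.2464 = 4.0584

4.0584


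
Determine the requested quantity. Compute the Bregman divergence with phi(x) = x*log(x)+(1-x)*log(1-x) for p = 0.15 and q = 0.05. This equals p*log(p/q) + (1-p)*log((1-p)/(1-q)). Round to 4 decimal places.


Bregman divergence with negative entropy generator:
D = p*log(p/q) + (1-p)*log((1-p)/(1-q)).
p = 0.15, q = 0.05.
p*log(p/q) = 0.15*log(0.15/0.05) = 0.164792.
(1-p)*log((1-p)/(1-q)) = 0.85*log(0.85/0.95) = -0.094542.
D = 0.164792 + -0.094542 = 0.0703

0.0703


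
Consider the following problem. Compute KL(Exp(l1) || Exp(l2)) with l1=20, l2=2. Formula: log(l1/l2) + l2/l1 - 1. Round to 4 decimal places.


KL divergence for exponential family:
KL = log(l1/l2) + l2/l1 - 1.
log(20/2) = 2.302585.
2/20 = 0.1.
KL = 2.302585 + 0.1 - 1 = 1.4026

1.4026


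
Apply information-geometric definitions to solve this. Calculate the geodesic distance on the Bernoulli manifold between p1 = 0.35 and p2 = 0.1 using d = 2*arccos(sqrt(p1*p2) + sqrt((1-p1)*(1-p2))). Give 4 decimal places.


Geodesic distance on Bernoulli manifold:
d(p1,p2) = 2*arccos(sqrt(p1*p2) + sqrt((1-p1)*(1-p2))).
sqrt(p1*p2) = sqrt(0.35*0.1) = 0.187083.
sqrt((1-p1)*(1-p2)) = sqrt(0.65*0.9) = 0.764853.
arg = 0.187083 + 0.764853 = 0.951936.
d = 2*arccos(0.951936) = 0.6226

0.6226


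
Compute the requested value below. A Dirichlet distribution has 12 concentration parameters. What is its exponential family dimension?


Exponential family dimension calculation:
Dirichlet with 12 components has 12 natural parameters.

12


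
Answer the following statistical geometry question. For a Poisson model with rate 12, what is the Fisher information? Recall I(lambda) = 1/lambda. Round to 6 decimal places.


Fisher information for Poisson: I(lambda) = 1/lambda.
lambda = 12.
I(lambda) = 1/12 = 0.083333

0.083333


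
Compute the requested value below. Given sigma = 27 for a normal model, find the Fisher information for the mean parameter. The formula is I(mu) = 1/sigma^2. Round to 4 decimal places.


The Fisher information for the mean of a normal distribution is I(mu) = 1/sigma^2.
sigma = 27, so sigma^2 = 729.
I(mu) = 1/729 = 0.0014

0.0014


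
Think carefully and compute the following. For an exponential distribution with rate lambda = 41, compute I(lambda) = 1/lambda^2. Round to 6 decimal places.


Fisher information for exponential: I(lambda) = 1/lambda^2.
lambda = 41, lambda^2 = 1681.
I = 1/1681 = 0.000595

0.000595


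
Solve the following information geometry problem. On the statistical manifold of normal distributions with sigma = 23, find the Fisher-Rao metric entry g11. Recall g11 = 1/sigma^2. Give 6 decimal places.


For the 2-parameter normal family, the Fisher metric has:
  g11 = 1/sigma^2, g22 = 2/sigma^2.
sigma = 23, sigma^2 = 529.
g11 = 0.001890

0.001890


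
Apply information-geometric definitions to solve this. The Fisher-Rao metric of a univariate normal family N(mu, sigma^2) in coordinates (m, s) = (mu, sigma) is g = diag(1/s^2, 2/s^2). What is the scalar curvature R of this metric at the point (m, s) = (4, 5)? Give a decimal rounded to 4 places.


The metric has the form g = (A dm^2 + B ds^2)/s^2 with A = 1, B = 2.
Substitute u = sqrt(A/B)*m: g = B*(du^2 + ds^2)/s^2, i.e. B times the
Poincare upper half-plane metric, which has constant Gaussian curvature -1.
Scaling a 2D metric by a constant c divides the Gaussian curvature by c,
so K = -1/B = -1/(2) = -0.5000 everywhere (the point (m, s) = (4, 5) is irrelevant:
the curvature is constant).
Scalar curvature in dimension 2: R = 2K = -2/(2) = -1.0000.

-1.0000


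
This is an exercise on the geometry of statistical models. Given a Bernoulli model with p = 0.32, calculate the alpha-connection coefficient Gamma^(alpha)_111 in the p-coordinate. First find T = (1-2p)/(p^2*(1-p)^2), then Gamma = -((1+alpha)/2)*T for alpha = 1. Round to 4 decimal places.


Skewness (Amari-Chentsov) tensor: T = (1-2p)/(p^2*(1-p)^2).
p = 0.32, 1-2p = 0.36, p^2 = 0.1024, (1-p)^2 = 0.4624.
T = 0.36/(0.1024 * 0.4624) = 7.602995.
In the p-coordinate, Gamma^(alpha) = Gamma^(0) - (alpha/2)*T with Gamma^(0) = (1/2)*g'(p) = -T/2,
so Gamma^(alpha) = -((1+alpha)/2)*T.
alpha = 1, -(1+alpha)/2 = -1.0.
Gamma = -1.0 * 7.602995 = -7.6030

-7.6030


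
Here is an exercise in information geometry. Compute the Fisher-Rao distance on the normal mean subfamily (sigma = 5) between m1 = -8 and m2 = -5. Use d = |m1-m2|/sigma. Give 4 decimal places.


On the fixed-variance normal subfamily, geodesic distance = |m1-m2|/sigma.
|-8 - -5| = 3.
sigma = 5.
d = 3/5 = 0.6000

0.6000


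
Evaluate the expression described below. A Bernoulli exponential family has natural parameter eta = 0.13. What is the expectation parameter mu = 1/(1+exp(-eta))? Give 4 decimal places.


Dual coordinate (expectation parameter) for Bernoulli:
mu = 1/(1+exp(-eta)).
eta = 0.13.
exp(-eta) = exp(-0.13) = 0.878095.
mu = 1/(1+0.878095) = 0.5325

0.5325


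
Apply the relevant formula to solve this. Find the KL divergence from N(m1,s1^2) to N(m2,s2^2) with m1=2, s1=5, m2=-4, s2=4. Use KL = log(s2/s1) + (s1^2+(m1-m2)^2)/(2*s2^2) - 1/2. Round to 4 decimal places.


KL divergence between normal distributions:
KL = log(s2/s1) + (s1^2 + (m1-m2)^2)/(2*s2^2) - 1/2.
log(4/5) = -0.223144.
(5^2 + (2--4)^2)/(2*4^2) = (25 + 36)/32 = 1.90625.
KL = -0.223144 + 1.90625 - 0.5 = 1.1831

1.1831


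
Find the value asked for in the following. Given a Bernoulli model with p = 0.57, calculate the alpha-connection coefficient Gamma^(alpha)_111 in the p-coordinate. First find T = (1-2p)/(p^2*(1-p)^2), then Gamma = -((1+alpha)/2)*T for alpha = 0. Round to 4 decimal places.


Skewness (Amari-Chentsov) tensor: T = (1-2p)/(p^2*(1-p)^2).
p = 0.57, 1-2p = -0.14, p^2 = 0.3249, (1-p)^2 = 0.1849.
T = -0.14/(0.3249 * 0.1849) = -2.330459.
In the p-coordinate, Gamma^(alpha) = Gamma^(0) - (alpha/2)*T with Gamma^(0) = (1/2)*g'(p) = -T/2,
so Gamma^(alpha) = -((1+alpha)/2)*T.
alpha = 0, -(1+alpha)/2 = -0.5.
Gamma = -0.5 * -2.330459 = 1.1652

1.1652


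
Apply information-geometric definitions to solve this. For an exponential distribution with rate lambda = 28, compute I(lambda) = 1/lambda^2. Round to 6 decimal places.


Fisher information for exponential: I(lambda) = 1/lambda^2.
lambda = 28, lambda^2 = 784.
I = 1/784 = 0.001276

0.001276


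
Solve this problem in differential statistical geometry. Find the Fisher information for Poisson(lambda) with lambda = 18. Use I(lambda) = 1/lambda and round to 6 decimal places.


Fisher information for Poisson: I(lambda) = 1/lambda.
lambda = 18.
I(lambda) = 1/18 = 0.055556

0.055556


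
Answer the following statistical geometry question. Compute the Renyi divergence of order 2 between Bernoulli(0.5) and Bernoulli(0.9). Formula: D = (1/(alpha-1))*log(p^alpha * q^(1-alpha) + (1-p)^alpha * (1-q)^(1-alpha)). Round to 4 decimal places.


Renyi divergence of order alpha between Bernoulli distributions:
D = (1/(alpha-1))*log(p^alpha * q^(1-alpha) + (1-p)^alpha * (1-q)^(1-alpha)).
alpha = 2, p = 0.5, q = 0.9.
p^alpha * q^(1-alpha) = 0.5^2 * 0.9^-1 = 0.277778.
(1-p)^alpha * (1-q)^(1-alpha) = 0.5^2 * 0.1^-1 = 2.5.
sum = 0.277778 + 2.5 = 2.777778.
D = (1/1)*log(2.777778) = 1.0217

1.0217


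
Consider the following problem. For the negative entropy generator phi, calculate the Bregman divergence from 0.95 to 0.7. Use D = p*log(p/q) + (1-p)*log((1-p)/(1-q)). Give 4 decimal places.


Bregman divergence with negative entropy generator:
D = p*log(p/q) + (1-p)*log((1-p)/(1-q)).
p = 0.95, q = 0.7.
p*log(p/q) = 0.95*log(0.95/0.7) = 0.290113.
(1-p)*log((1-p)/(1-q)) = 0.05*log(0.05/0.3) = -0.089588.
D = 0.290113 + -0.089588 = 0.2005

0.2005


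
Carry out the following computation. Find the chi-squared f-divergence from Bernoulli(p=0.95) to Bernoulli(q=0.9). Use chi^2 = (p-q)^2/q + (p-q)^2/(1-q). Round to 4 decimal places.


Chi-squared divergence between Bernoulli distributions:
chi^2 = (p-q)^2/q + (p-q)^2/(1-q).
p = 0.95, q = 0.9, p-q = 0.05.
(p-q)^2 = 0.0025.
term1 = 0.0025/0.9 = 0.002778.
term2 = 0.0025/0.1 = 0.025.
chi^2 = 0.002778 + 0.025 = 0.0278

0.0278


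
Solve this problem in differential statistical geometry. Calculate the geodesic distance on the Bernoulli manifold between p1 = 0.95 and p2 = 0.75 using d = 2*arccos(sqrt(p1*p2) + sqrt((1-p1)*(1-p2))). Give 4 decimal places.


Geodesic distance on Bernoulli manifold:
d(p1,p2) = 2*arccos(sqrt(p1*p2) + sqrt((1-p1)*(1-p2))).
sqrt(p1*p2) = sqrt(0.95*0.75) = 0.844097.
sqrt((1-p1)*(1-p2)) = sqrt(0.05*0.25) = 0.111803.
arg = 0.844097 + 0.111803 = 0.955901.
d = 2*arccos(0.955901) = 0.5962

0.5962


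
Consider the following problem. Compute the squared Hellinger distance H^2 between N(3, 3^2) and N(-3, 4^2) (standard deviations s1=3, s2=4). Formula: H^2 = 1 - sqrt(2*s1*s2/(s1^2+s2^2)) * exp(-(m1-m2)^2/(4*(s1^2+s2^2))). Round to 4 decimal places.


Squared Hellinger distance for Gaussians:
H^2 = 1 - sqrt(2*s1*s2/(s1^2+s2^2)) * exp(-(m1-m2)^2/(4*(s1^2+s2^2))).
s1^2 = 9, s2^2 = 16, s1^2+s2^2 = 25.
sqrt(2*3*4/(25)) = 0.979796.
(m1-m2)^2 = (6)^2 = 36.
exp(-36/(4*25)) = exp(-0.36) = 0.697676.
H^2 = 1 - 0.979796*0.697676 = 0.3164

0.3164


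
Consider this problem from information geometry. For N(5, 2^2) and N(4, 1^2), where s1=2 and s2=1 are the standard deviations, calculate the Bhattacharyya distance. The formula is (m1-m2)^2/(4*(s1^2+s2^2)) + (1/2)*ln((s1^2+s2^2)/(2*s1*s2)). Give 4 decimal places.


Bhattacharyya distance between two Gaussians:
DB = (m1-m2)^2/(4*(s1^2+s2^2)) + (1/2)*ln((s1^2+s2^2)/(2*s1*s2)).
(m1-m2)^2 = (1)^2 = 1.
s1^2+s2^2 = 4 + 1 = 5.
term1 = 1/20 = 0.05.
term2 = 0.5*ln(5/4.0) = 0.111572.
DB = 0.05 + 0.111572 = 0.1616

0.1616


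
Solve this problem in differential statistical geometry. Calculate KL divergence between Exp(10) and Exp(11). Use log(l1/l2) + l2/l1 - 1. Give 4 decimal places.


KL divergence for exponential family:
KL = log(l1/l2) + l2/l1 - 1.
log(10/11) = -0.09531.
11/10 = 1.1.
KL = -0.09531 + 1.1 - 1 = 0.0047

0.0047


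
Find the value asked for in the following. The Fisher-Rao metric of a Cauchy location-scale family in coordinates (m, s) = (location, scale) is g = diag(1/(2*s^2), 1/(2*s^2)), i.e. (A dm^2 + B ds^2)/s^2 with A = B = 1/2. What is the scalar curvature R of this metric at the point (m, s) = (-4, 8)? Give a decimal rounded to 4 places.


The metric has the form g = (A dm^2 + B ds^2)/s^2 with A = 1/2, B = 1/2.
Substitute u = sqrt(A/B)*m: g = B*(du^2 + ds^2)/s^2, i.e. B times the
Poincare upper half-plane metric, which has constant Gaussian curvature -1.
Scaling a 2D metric by a constant c divides the Gaussian curvature by c,
so K = -1/B = -1/(1/2) = -2.0000 everywhere (the point (m, s) = (-4, 8) is irrelevant:
the curvature is constant).
Scalar curvature in dimension 2: R = 2K = -2/(1/2) = -4.0000.

-4.0000


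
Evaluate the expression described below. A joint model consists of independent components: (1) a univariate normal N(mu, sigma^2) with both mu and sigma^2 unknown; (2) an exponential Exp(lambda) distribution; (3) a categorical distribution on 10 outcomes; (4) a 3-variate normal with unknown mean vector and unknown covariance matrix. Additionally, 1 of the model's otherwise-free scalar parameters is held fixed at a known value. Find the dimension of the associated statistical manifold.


The dimension of a statistical manifold equals the number of free
(independent) real parameters of the model. For a product of independent
blocks the parameter counts add.
- normal (mu, sigma^2): 2.
- exponential (lambda): 1.
- categorical on 10 outcomes (probabilities sum to 1): 10-1 = 9.
- 3-variate normal: 3 (mean) + 3*4/2 = 6 (symmetric covariance) = 9.
Total = 2 + 1 + 9 + 9 = 21.
1 parameter(s) fixed at known values: 21 - 1 = 20.
Dimension = 20

20


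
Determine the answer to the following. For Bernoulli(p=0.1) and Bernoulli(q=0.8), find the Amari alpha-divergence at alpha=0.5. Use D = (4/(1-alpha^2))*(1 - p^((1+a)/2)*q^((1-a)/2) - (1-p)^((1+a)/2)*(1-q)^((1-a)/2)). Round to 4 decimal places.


Amari alpha-divergence:
D = (4/(1-alpha^2))*(1 - p^((1+a)/2)*q^((1-a)/2) - (1-p)^((1+a)/2)*(1-q)^((1-a)/2)).
alpha = 0.5, p = 0.1, q = 0.8.
e1 = (1+alpha)/2 = 0.75, e2 = (1-alpha)/2 = 0.25.
t1 = p^e1 * q^e2 = 0.1^0.75 * 0.8^0.25 = 0.168179.
t2 = (1-p)^e1 * (1-q)^e2 = 0.9^0.75 * 0.2^0.25 = 0.61793.
4/(1-alpha^2) = 5.333333.
D = 5.333333*(1 - 0.168179 - 0.61793) = 1.1407

1.1407


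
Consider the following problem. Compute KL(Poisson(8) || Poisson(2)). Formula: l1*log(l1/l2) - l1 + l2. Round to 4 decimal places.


KL divergence for Poisson:
KL = l1*log(l1/l2) - l1 + l2.
l1 = 8, l2 = 2.
log(8/2) = 1.386294.
l1*log(l1/l2) = 8 * 1.386294 = 11.090355.
KL = 11.090355 - 8 + 2 = 5.0904

5.0904
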